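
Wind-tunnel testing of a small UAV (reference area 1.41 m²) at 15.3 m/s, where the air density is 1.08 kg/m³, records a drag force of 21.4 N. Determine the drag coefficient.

From D = ½ρv²S·CD, rearranging gives CD = 2D/(ρv²S).
CD = 2 × 21.4 / (1.08 × 15.3² × 1.41) = 0.12

CD = 0.12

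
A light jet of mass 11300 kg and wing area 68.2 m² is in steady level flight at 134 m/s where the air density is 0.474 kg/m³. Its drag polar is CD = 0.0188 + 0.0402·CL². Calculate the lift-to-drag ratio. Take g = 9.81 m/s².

L/D = 15.5

Weight W = mg = 11300 × 9.81 = 1.1085×10^5 N; in level flight L = W.
Dynamic pressure q = 0.5 × 0.474 × 134² = 4256 Pa.
CL = 2W/(ρv²S) = 2×1.1085×10^5/(0.474×134²×68.2) = 0.3819.
CD = 0.0188 + 0.0402 × 0.3819² = 0.02466.
L/D = CL/CD = 0.3819 / 0.02466 = 15.5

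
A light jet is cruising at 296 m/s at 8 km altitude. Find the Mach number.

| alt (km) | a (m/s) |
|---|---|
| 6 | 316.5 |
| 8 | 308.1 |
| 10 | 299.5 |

At 8 km, from the table: a = 308.1 m/s.
M = v/a = 296 / 308.1 = 0.961

M = 0.961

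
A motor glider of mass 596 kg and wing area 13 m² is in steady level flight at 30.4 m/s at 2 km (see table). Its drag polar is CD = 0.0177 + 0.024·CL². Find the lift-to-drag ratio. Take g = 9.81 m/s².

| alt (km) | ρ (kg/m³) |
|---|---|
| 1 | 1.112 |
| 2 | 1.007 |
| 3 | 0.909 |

At 2 km, from the table: ρ = 1.007 kg/m³.
Weight W = mg = 596 × 9.81 = 5846.8 N; in level flight L = W.
Dynamic pressure q = 0.5 × 1.007 × 30.4² = 465.3 Pa.
CL = W/(q·S) = 5846.8 / (465.3 × 13) = 0.9666.
CD = 0.0177 + 0.024 × 0.9666² = 0.04012.
L/D = CL/CD = 0.9666 / 0.04012 = 24.1

L/D = 24.1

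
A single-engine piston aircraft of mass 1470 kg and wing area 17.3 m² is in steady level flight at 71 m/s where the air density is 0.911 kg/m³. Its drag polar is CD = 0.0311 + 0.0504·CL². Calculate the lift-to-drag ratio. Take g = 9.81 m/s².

In steady level flight, lift balances weight: W = mg = 1470 × 9.81 = 14421 N.
Dynamic pressure q = 0.5 × 0.911 × 71² = 2296 Pa.
CL = 2W/(ρv²S) = 2×14421/(0.911×71²×17.3) = 0.363.
CD = 0.0311 + 0.0504 × 0.363² = 0.03774.
L/D = CL/CD = 0.363 / 0.03774 = 9.62

L/D = 9.62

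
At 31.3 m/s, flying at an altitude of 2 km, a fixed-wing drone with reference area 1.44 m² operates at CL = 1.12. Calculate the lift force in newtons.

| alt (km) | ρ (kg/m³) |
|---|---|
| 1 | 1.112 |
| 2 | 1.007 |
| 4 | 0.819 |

At 2 km, from the table: ρ = 1.007 kg/m³.
Dynamic pressure q = ½ρv² = ½ × 1.007 × 31.3² = 493.3 Pa.
L = q·S·CL = 493.3 × 1.44 × 1.12 = 796 N

L = 796 N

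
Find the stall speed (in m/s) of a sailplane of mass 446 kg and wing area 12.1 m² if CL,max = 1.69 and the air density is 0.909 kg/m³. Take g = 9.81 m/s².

V_stall = 21.7 m/s

Weight W = mg = 446 × 9.81 = 4375 N.
V_stall = √(2W/(ρ·S·CL,max)) = √(2 × 4375 / (0.909 × 12.1 × 1.69))
V_stall = √470.8 = 21.7 m/s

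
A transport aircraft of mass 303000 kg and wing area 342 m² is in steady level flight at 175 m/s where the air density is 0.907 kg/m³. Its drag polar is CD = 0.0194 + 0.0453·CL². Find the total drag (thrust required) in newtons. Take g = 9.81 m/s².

D = 1.76×10^5 N

Weight W = mg = 303000 × 9.81 = 2.9724×10^6 N; in level flight L = W.
q = ½ρv² = ½ × 0.907 × 175² = 13890 Pa.
CL = 2W/(ρv²S) = 2×2.9724×10^6/(0.907×175²×342) = 0.6258.
CD = 0.0194 + 0.0453 × 0.6258² = 0.03714.
D = q·S·CD = 13890 × 342 × 0.03714 = 1.764×10^5 N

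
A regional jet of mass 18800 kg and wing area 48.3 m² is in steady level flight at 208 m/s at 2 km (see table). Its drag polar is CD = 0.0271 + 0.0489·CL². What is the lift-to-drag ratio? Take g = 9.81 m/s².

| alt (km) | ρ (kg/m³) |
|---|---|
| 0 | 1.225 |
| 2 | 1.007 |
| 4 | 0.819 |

L/D = 6.13

At 2 km, from the table: ρ = 1.007 kg/m³.
Level flight ⇒ L = W = m·g = 18800 × 9.81 = 1.8443×10^5 N.
q = ½ρv² = ½ × 1.007 × 208² = 21780 Pa.
CL = 2W/(ρv²S) = 2×1.8443×10^5/(1.007×208²×48.3) = 0.1753.
CD = 0.0271 + 0.0489 × 0.1753² = 0.0286.
L/D = CL/CD = 0.1753 / 0.0286 = 6.13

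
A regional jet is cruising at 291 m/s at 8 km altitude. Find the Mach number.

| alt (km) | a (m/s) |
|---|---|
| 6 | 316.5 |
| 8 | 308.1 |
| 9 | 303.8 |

M = 0.944

At 8 km, from the table: a = 308.1 m/s.
M = v/a = 291 / 308.1 = 0.944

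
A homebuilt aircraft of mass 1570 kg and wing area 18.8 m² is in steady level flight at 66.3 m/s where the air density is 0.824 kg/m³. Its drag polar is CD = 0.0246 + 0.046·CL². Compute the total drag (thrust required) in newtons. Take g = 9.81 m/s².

Level flight ⇒ L = W = m·g = 1570 × 9.81 = 15402 N.
q = ½ρv² = ½ × 0.824 × 66.3² = 1811 Pa.
CL = 2W/(ρv²S) = 2×15402/(0.824×66.3²×18.8) = 0.4524.
CD = 0.0246 + 0.046 × 0.4524² = 0.03401.
D = q·S·CD = 1811 × 18.8 × 0.03401 = 1158 N

D = 1160 N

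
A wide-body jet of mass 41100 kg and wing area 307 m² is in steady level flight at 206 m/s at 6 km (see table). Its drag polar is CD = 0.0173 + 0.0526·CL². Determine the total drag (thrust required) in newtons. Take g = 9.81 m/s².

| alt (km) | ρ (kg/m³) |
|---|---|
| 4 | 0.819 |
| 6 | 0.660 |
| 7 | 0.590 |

At 6 km, from the table: ρ = 0.660 kg/m³.
Level flight ⇒ L = W = m·g = 41100 × 9.81 = 4.0319×10^5 N.
Dynamic pressure q = 0.5 × 0.66 × 206² = 14000 Pa.
CL = W/(q·S) = 4.0319×10^5 / (14000 × 307) = 0.09378.
CD = 0.0173 + 0.0526 × 0.09378² = 0.01776.
D = q·S·CD = 14000 × 307 × 0.01776 = 76360 N

D = 76400 N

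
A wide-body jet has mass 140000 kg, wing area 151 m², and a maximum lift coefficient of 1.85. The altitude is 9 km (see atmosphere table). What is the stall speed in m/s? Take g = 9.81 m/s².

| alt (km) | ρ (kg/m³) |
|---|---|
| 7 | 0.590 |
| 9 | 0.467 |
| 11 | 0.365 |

At 9 km, from the table: ρ = 0.467 kg/m³.
Stall occurs when L = W at CL,max. W = mg = 140000 × 9.81 = 1.373×10^6 N.
V_stall = √(2W/(ρ·S·CL,max)) = √(2 × 1.373×10^6 / (0.467 × 151 × 1.85))
V_stall = √21060 = 145 m/s

V_stall = 145 m/s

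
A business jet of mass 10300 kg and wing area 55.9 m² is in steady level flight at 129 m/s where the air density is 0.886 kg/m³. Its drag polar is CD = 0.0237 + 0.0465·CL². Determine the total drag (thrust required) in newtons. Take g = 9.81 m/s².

D = 10900 N

Weight W = mg = 10300 × 9.81 = 1.0104×10^5 N; in level flight L = W.
q = ½ρv² = ½ × 0.886 × 129² = 7372 Pa.
Required CL = L/(qS) = 1.0104×10^5/(7372·55.9) = 0.2452.
CD = 0.0237 + 0.0465 × 0.2452² = 0.0265.
D = q·S·CD = 7372 × 55.9 × 0.0265 = 10920 N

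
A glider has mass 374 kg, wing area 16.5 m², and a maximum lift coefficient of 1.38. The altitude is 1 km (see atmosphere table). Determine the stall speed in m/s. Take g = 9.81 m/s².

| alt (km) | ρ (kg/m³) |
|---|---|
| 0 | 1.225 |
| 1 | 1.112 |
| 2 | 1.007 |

V_stall = 17 m/s

At 1 km, from the table: ρ = 1.112 kg/m³.
Stall occurs when L = W at CL,max. W = mg = 374 × 9.81 = 3669 N.
V_stall = √(2W/(ρ·S·CL,max)) = √(2 × 3669 / (1.112 × 16.5 × 1.38))
V_stall = √289.8 = 17 m/s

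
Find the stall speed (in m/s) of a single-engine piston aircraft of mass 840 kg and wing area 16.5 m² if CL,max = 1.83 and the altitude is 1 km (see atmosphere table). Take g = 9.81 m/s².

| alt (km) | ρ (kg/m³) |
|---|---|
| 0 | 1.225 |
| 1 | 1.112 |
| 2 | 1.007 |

At 1 km, from the table: ρ = 1.112 kg/m³.
Stall occurs when L = W at CL,max. W = mg = 840 × 9.81 = 8240 N.
From L = ½ρV²S·CL,max = W: V_stall = √(2W/(ρSCL,max)) = √(2·8240/(1.112·16.5·1.83))
V_stall = √490.8 = 22.2 m/s

V_stall = 22.2 m/s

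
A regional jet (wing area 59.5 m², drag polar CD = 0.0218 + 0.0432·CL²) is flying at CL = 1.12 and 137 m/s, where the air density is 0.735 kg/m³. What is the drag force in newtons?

D = 31200 N

CD = 0.0218 + 0.0432 × 1.12² = 0.07599
D = ½ρv²S·CD = ½ × 0.735 × 137² × 59.5 × 0.07599 = 31200 N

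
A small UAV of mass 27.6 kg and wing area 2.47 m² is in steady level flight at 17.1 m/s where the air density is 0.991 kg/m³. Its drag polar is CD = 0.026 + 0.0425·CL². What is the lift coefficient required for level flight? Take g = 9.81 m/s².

Level flight ⇒ L = W = m·g = 27.6 × 9.81 = 270.76 N.
q = ½ρv² = ½ × 0.991 × 17.1² = 144.9 Pa.
CL = W/(q·S) = 270.76 / (144.9 × 2.47) = 0.7566.

CL = 0.757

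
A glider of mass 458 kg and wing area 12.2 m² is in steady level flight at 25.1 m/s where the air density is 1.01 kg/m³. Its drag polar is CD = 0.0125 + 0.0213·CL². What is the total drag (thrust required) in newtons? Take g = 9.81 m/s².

Weight W = mg = 458 × 9.81 = 4493 N; in level flight L = W.
Dynamic pressure q = 0.5 × 1.01 × 25.1² = 318.2 Pa.
CL = 2W/(ρv²S) = 2×4493/(1.01×25.1²×12.2) = 1.158.
CD = 0.0125 + 0.0213 × 1.158² = 0.04104.
D = q·S·CD = 318.2 × 12.2 × 0.04104 = 159.3 N

D = 159 N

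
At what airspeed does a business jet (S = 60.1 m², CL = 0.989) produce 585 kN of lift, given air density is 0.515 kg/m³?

L = ½ρv²S·CL ⇒ v = √(2L/(ρ·S·CL))
v = √(2 × 5.85×10^5 / (0.515 × 60.1 × 0.989)) = √38220 = 196 m/s

v = 196 m/s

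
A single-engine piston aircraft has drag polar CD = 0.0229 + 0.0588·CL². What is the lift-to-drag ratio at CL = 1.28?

L/D = 10.7

CD = 0.0229 + 0.0588 × 1.28² = 0.1192
L/D = CL/CD = 1.28 / 0.1192 = 10.7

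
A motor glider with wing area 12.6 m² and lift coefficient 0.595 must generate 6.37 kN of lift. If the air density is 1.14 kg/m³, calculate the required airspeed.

L = ½ρv²S·CL ⇒ v = √(2L/(ρ·S·CL))
v = √(2 × 6370 / (1.14 × 12.6 × 0.595)) = √1491 = 38.6 m/s

v = 38.6 m/s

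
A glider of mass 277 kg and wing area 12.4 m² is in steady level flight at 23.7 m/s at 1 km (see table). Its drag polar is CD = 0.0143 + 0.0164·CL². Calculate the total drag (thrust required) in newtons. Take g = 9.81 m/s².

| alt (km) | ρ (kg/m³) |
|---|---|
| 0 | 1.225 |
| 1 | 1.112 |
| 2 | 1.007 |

At 1 km, from the table: ρ = 1.112 kg/m³.
Weight W = mg = 277 × 9.81 = 2717.4 N; in level flight L = W.
Dynamic pressure q = 0.5 × 1.112 × 23.7² = 312.3 Pa.
CL = 2W/(ρv²S) = 2×2717.4/(1.112×23.7²×12.4) = 0.7017.
CD = 0.0143 + 0.0164 × 0.7017² = 0.02238.
D = q·S·CD = 312.3 × 12.4 × 0.02238 = 86.65 N

D = 86.6 N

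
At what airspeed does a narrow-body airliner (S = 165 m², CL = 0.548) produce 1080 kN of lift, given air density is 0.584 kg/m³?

v = 202 m/s

L = ½ρv²S·CL ⇒ v = √(2L/(ρ·S·CL))
v = √(2 × 1.08×10^6 / (0.584 × 165 × 0.548)) = √40910 = 202 m/s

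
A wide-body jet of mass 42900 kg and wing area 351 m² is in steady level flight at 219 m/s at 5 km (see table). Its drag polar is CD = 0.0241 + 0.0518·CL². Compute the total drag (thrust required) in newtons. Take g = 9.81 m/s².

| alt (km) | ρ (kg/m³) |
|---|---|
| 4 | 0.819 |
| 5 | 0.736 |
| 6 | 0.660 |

At 5 km, from the table: ρ = 0.736 kg/m³.
Weight W = mg = 42900 × 9.81 = 4.2085×10^5 N; in level flight L = W.
Dynamic pressure q = 0.5 × 0.736 × 219² = 17650 Pa.
CL = W/(q·S) = 4.2085×10^5 / (17650 × 351) = 0.06793.
CD = 0.0241 + 0.0518 × 0.06793² = 0.02434.
D = q·S·CD = 17650 × 351 × 0.02434 = 1.508×10^5 N

D = 1.51×10^5 N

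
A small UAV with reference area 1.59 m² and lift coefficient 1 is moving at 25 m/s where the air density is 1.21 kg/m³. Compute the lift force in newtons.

L = ½ρv²S·CL = ½ × 1.21 × 25² × 1.59 × 1 = 601 N

L = 601 N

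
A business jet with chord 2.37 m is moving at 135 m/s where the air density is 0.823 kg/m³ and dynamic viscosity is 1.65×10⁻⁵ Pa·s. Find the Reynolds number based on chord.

Re = 1.6×10^7

Re = ρ·v·c/μ = 0.823 × 135 × 2.37 / (1.65×10⁻⁵) = 1.6×10^7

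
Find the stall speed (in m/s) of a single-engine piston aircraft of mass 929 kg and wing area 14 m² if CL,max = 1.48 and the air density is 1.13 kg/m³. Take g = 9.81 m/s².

V_stall = 27.9 m/s

Weight W = mg = 929 × 9.81 = 9113 N.
From L = ½ρV²S·CL,max = W: V_stall = √(2W/(ρSCL,max)) = √(2·9113/(1.13·14·1.48))
V_stall = √778.5 = 27.9 m/s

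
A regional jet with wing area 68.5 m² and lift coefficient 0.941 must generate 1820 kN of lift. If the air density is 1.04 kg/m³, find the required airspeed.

v = 233 m/s

L = ½ρv²S·CL ⇒ v = √(2L/(ρ·S·CL))
v = √(2 × 1.82×10^6 / (1.04 × 68.5 × 0.941)) = √54300 = 233 m/s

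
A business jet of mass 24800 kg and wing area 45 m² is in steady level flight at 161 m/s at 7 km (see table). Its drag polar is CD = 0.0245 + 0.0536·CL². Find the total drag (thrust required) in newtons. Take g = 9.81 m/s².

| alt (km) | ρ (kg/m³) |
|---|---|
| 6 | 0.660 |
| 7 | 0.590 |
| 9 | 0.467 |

D = 17700 N

At 7 km, from the table: ρ = 0.590 kg/m³.
In steady level flight, lift balances weight: W = mg = 24800 × 9.81 = 2.4329×10^5 N.
Dynamic pressure q = 0.5 × 0.59 × 161² = 7647 Pa.
CL = W/(q·S) = 2.4329×10^5 / (7647 × 45) = 0.707.
CD = 0.0245 + 0.0536 × 0.707² = 0.05129.
D = q·S·CD = 7647 × 45 × 0.05129 = 17650 N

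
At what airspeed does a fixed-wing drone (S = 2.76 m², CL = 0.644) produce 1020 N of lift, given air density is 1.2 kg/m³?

v = 30.9 m/s

L = ½ρv²S·CL ⇒ v = √(2L/(ρ·S·CL))
v = √(2 × 1020 / (1.2 × 2.76 × 0.644)) = √956.4 = 30.9 m/s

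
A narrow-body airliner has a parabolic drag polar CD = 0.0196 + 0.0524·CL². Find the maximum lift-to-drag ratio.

For CD = CD0 + K·CL², (L/D)max occurs at CL* = √(CD0/K) and equals 1/(2√(K·CD0)).
(L/D)max = 1/(2√(0.0524 × 0.0196)) = 1/(2 × 0.03205) = 15.6

(L/D)max = 15.6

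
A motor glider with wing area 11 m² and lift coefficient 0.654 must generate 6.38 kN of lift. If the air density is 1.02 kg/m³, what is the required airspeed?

L = ½ρv²S·CL ⇒ v = √(2L/(ρ·S·CL))
v = √(2 × 6380 / (1.02 × 11 × 0.654)) = √1739 = 41.7 m/s

v = 41.7 m/s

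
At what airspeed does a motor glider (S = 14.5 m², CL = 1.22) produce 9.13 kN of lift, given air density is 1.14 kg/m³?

L = ½ρv²S·CL ⇒ v = √(2L/(ρ·S·CL))
v = √(2 × 9130 / (1.14 × 14.5 × 1.22)) = √905.5 = 30.1 m/s

v = 30.1 m/s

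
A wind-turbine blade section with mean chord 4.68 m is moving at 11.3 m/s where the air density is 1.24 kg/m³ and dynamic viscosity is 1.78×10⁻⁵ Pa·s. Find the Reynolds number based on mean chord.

Re = 3.68×10^6

Re = ρ·v·c/μ = 1.24 × 11.3 × 4.68 / (1.78×10⁻⁵) = 3.68×10^6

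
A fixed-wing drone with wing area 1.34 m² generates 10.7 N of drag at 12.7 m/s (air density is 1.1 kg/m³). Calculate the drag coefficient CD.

From D = ½ρv²S·CD, rearranging gives CD = 2D/(ρv²S).
CD = 2 × 10.7 / (1.1 × 12.7² × 1.34) = 0.09

CD = 0.09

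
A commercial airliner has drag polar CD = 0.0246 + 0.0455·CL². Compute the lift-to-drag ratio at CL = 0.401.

CD = 0.0246 + 0.0455 × 0.401² = 0.03192
L/D = CL/CD = 0.401 / 0.03192 = 12.6

L/D = 12.6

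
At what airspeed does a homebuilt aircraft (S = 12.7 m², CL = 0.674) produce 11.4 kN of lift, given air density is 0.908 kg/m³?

L = ½ρv²S·CL ⇒ v = √(2L/(ρ·S·CL))
v = √(2 × 11400 / (0.908 × 12.7 × 0.674)) = √2933 = 54.2 m/s

v = 54.2 m/s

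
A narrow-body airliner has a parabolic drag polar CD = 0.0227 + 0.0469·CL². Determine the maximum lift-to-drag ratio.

(L/D)max = 15.3

For CD = CD0 + K·CL², (L/D)max occurs at CL* = √(CD0/K) and equals 1/(2√(K·CD0)).
(L/D)max = 1/(2√(0.0469 × 0.0227)) = 1/(2 × 0.03263) = 15.3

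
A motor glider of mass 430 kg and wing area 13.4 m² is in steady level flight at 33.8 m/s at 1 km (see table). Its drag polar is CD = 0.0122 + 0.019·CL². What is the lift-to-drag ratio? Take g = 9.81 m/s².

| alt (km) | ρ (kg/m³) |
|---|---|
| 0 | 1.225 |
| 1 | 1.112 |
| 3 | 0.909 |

L/D = 29.4

At 1 km, from the table: ρ = 1.112 kg/m³.
Level flight ⇒ L = W = m·g = 430 × 9.81 = 4218.3 N.
q = ½ρv² = ½ × 1.112 × 33.8² = 635.2 Pa.
CL = 2W/(ρv²S) = 2×4218.3/(1.112×33.8²×13.4) = 0.4956.
CD = 0.0122 + 0.019 × 0.4956² = 0.01687.
L/D = CL/CD = 0.4956 / 0.01687 = 29.4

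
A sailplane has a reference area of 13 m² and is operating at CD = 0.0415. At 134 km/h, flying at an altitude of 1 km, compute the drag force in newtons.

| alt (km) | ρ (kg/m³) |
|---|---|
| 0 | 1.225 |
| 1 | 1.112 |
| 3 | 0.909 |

D = 416 N

At 1 km, from the table: ρ = 1.112 kg/m³.
Convert speed: v = 134 km/h ÷ 3.6 = 37.22 m/s.
Dynamic pressure q = ½ρv² = ½ × 1.112 × 37.22² = 770.3 Pa.
D = q·S·CD = 770.3 × 13 × 0.0415 = 416 N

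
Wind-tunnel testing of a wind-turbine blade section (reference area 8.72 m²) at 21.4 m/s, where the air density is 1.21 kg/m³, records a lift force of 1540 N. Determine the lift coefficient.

CL = 0.637

From L = ½ρv²S·CL, rearranging gives CL = 2L/(ρv²S).
CL = 2 × 1540 / (1.21 × 21.4² × 8.72) = 0.637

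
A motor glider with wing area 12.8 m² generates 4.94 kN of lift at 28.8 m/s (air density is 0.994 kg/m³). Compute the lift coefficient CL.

From L = ½ρv²S·CL, rearranging gives CL = 2L/(ρv²S).
CL = 2 × 4940 / (0.994 × 28.8² × 12.8) = 0.936

CL = 0.936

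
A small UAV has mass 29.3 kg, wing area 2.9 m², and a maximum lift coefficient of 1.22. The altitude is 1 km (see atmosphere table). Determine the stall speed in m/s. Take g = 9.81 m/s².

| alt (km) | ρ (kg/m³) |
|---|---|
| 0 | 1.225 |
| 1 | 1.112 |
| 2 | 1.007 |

At 1 km, from the table: ρ = 1.112 kg/m³.
Weight W = mg = 29.3 × 9.81 = 287.4 N.
From L = ½ρV²S·CL,max = W: V_stall = √(2W/(ρSCL,max)) = √(2·287.4/(1.112·2.9·1.22))
V_stall = √146.1 = 12.1 m/s

V_stall = 12.1 m/s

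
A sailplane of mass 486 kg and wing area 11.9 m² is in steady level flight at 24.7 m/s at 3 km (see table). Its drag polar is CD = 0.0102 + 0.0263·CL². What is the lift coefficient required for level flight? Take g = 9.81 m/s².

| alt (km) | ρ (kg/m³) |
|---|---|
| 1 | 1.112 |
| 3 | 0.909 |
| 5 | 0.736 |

CL = 1.44

At 3 km, from the table: ρ = 0.909 kg/m³.
Weight W = mg = 486 × 9.81 = 4767.7 N; in level flight L = W.
Dynamic pressure q = 0.5 × 0.909 × 24.7² = 277.3 Pa.
Required CL = L/(qS) = 4767.7/(277.3·11.9) = 1.445.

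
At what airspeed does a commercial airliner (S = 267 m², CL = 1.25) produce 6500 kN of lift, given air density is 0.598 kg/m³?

v = 255 m/s

L = ½ρv²S·CL ⇒ v = √(2L/(ρ·S·CL))
v = √(2 × 6.5×10^6 / (0.598 × 267 × 1.25)) = √65140 = 255 m/s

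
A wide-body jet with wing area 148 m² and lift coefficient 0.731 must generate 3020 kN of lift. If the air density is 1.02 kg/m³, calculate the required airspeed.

v = 234 m/s

L = ½ρv²S·CL ⇒ v = √(2L/(ρ·S·CL))
v = √(2 × 3.02×10^6 / (1.02 × 148 × 0.731)) = √54730 = 234 m/s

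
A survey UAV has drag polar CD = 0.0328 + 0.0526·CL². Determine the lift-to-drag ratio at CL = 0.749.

CD = 0.0328 + 0.0526 × 0.749² = 0.06231
L/D = CL/CD = 0.749 / 0.06231 = 12

L/D = 12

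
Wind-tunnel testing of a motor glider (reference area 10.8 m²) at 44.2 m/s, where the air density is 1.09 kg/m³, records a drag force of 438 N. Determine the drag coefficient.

From D = ½ρv²S·CD, rearranging gives CD = 2D/(ρv²S).
CD = 2 × 438 / (1.09 × 44.2² × 10.8) = 0.0381

CD = 0.0381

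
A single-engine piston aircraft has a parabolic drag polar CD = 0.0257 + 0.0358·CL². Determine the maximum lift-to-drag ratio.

For CD = CD0 + K·CL², (L/D)max occurs at CL* = √(CD0/K) and equals 1/(2√(K·CD0)).
(L/D)max = 1/(2√(0.0358 × 0.0257)) = 1/(2 × 0.03033) = 16.5

(L/D)max = 16.5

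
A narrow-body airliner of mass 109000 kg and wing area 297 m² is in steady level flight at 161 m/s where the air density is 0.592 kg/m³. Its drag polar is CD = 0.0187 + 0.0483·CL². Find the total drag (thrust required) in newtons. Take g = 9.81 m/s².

D = 66800 N

Weight W = mg = 109000 × 9.81 = 1.0693×10^6 N; in level flight L = W.
q = ½ρv² = ½ × 0.592 × 161² = 7673 Pa.
CL = 2W/(ρv²S) = 2×1.0693×10^6/(0.592×161²×297) = 0.4692.
CD = 0.0187 + 0.0483 × 0.4692² = 0.02934.
D = q·S·CD = 7673 × 297 × 0.02934 = 66850 N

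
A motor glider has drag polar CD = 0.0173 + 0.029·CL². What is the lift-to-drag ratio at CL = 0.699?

L/D = 22.2

CD = 0.0173 + 0.029 × 0.699² = 0.03147
L/D = CL/CD = 0.699 / 0.03147 = 22.2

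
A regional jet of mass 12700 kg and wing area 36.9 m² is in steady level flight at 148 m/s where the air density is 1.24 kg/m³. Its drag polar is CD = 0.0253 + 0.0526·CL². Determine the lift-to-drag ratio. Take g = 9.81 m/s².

L/D = 8.71

In steady level flight, lift balances weight: W = mg = 12700 × 9.81 = 1.2459×10^5 N.
q = ½ρv² = ½ × 1.24 × 148² = 13580 Pa.
Required CL = L/(qS) = 1.2459×10^5/(13580·36.9) = 0.2486.
CD = 0.0253 + 0.0526 × 0.2486² = 0.02855.
L/D = CL/CD = 0.2486 / 0.02855 = 8.71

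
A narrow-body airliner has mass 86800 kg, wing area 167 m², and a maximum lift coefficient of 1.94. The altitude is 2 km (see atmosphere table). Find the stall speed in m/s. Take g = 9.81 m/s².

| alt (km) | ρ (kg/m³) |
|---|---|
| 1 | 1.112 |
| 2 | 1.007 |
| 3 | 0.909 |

V_stall = 72.2 m/s

At 2 km, from the table: ρ = 1.007 kg/m³.
Stall occurs when L = W at CL,max. W = mg = 86800 × 9.81 = 8.515×10^5 N.
From L = ½ρV²S·CL,max = W: V_stall = √(2W/(ρSCL,max)) = √(2·8.515×10^5/(1.007·167·1.94))
V_stall = √5220 = 72.2 m/s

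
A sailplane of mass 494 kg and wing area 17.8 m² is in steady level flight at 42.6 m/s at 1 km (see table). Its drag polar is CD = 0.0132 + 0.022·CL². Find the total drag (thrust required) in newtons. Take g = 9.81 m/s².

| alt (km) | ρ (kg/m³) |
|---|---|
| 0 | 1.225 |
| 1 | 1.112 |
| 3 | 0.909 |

At 1 km, from the table: ρ = 1.112 kg/m³.
Weight W = mg = 494 × 9.81 = 4846.1 N; in level flight L = W.
q = ½ρv² = ½ × 1.112 × 42.6² = 1009 Pa.
Required CL = L/(qS) = 4846.1/(1009·17.8) = 0.2698.
CD = 0.0132 + 0.022 × 0.2698² = 0.0148.
D = q·S·CD = 1009 × 17.8 × 0.0148 = 265.8 N

D = 266 N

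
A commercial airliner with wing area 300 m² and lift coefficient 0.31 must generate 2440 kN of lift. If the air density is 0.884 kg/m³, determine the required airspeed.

L = ½ρv²S·CL ⇒ v = √(2L/(ρ·S·CL))
v = √(2 × 2.44×10^6 / (0.884 × 300 × 0.31)) = √59360 = 244 m/s

v = 244 m/s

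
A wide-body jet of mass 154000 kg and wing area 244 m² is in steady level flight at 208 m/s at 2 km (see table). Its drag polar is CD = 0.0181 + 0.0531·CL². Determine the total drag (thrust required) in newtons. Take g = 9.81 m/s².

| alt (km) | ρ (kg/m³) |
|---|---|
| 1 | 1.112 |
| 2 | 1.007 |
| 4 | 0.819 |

At 2 km, from the table: ρ = 1.007 kg/m³.
Weight W = mg = 154000 × 9.81 = 1.5107×10^6 N; in level flight L = W.
Dynamic pressure q = 0.5 × 1.007 × 208² = 21780 Pa.
Required CL = L/(qS) = 1.5107×10^6/(21780·244) = 0.2842.
CD = 0.0181 + 0.0531 × 0.2842² = 0.02239.
D = q·S·CD = 21780 × 244 × 0.02239 = 1.19×10^5 N

D = 1.19×10^5 N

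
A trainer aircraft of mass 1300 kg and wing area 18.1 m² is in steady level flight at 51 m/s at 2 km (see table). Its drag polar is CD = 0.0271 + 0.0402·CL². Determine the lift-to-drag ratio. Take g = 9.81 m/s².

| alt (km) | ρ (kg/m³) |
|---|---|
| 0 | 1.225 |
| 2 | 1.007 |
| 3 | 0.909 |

At 2 km, from the table: ρ = 1.007 kg/m³.
Level flight ⇒ L = W = m·g = 1300 × 9.81 = 12753 N.
Dynamic pressure q = 0.5 × 1.007 × 51² = 1310 Pa.
Required CL = L/(qS) = 12753/(1310·18.1) = 0.538.
CD = 0.0271 + 0.0402 × 0.538² = 0.03874.
L/D = CL/CD = 0.538 / 0.03874 = 13.9

L/D = 13.9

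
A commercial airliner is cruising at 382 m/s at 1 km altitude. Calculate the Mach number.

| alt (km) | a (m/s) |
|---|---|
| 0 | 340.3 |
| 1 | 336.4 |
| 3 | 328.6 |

At 1 km, from the table: a = 336.4 m/s.
M = v/a = 382 / 336.4 = 1.14

M = 1.14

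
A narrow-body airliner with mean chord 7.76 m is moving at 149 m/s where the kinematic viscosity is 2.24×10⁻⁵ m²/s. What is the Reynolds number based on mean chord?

Re = v·c/ν = 149 × 7.76 / (2.24×10⁻⁵) = 5.16×10^7

Re = 5.16×10^7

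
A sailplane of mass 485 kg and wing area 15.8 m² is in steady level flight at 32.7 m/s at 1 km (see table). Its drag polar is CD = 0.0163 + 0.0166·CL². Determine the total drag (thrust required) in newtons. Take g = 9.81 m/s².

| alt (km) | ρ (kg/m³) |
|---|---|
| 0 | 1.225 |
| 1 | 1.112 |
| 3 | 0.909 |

At 1 km, from the table: ρ = 1.112 kg/m³.
Level flight ⇒ L = W = m·g = 485 × 9.81 = 4757.9 N.
Dynamic pressure q = 0.5 × 1.112 × 32.7² = 594.5 Pa.
Required CL = L/(qS) = 4757.9/(594.5·15.8) = 0.5065.
CD = 0.0163 + 0.0166 × 0.5065² = 0.02056.
D = q·S·CD = 594.5 × 15.8 × 0.02056 = 193.1 N

D = 193 N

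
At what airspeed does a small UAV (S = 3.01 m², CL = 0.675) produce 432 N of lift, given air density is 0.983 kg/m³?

v = 20.8 m/s

L = ½ρv²S·CL ⇒ v = √(2L/(ρ·S·CL))
v = √(2 × 432 / (0.983 × 3.01 × 0.675)) = √432.6 = 20.8 m/s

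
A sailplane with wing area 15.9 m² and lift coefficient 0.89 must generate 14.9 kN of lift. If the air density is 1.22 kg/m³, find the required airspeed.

v = 41.5 m/s

L = ½ρv²S·CL ⇒ v = √(2L/(ρ·S·CL))
v = √(2 × 14900 / (1.22 × 15.9 × 0.89)) = √1726 = 41.5 m/s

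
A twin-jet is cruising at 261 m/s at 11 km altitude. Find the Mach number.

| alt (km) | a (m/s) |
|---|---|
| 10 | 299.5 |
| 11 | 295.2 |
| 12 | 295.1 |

At 11 km, from the table: a = 295.2 m/s.
M = v/a = 261 / 295.2 = 0.884

M = 0.884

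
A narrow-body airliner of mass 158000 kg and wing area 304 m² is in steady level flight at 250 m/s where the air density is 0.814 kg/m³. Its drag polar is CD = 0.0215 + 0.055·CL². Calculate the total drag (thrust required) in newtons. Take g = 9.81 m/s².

D = 1.83×10^5 N

Weight W = mg = 158000 × 9.81 = 1.55×10^6 N; in level flight L = W.
Dynamic pressure q = 0.5 × 0.814 × 250² = 25440 Pa.
Required CL = L/(qS) = 1.55×10^6/(25440·304) = 0.2004.
CD = 0.0215 + 0.055 × 0.2004² = 0.02371.
D = q·S·CD = 25440 × 304 × 0.02371 = 1.833×10^5 N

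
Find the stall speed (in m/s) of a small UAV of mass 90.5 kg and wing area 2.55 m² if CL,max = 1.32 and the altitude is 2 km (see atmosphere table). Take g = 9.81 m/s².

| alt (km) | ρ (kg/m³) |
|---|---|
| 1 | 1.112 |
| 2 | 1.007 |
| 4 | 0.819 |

V_stall = 22.9 m/s

At 2 km, from the table: ρ = 1.007 kg/m³.
Weight W = mg = 90.5 × 9.81 = 887.8 N.
V_stall = √(2W/(ρ·S·CL,max)) = √(2 × 887.8 / (1.007 × 2.55 × 1.32))
V_stall = √523.8 = 22.9 m/s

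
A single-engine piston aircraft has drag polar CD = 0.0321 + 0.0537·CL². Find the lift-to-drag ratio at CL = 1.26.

CD = 0.0321 + 0.0537 × 1.26² = 0.1174
L/D = CL/CD = 1.26 / 0.1174 = 10.7

L/D = 10.7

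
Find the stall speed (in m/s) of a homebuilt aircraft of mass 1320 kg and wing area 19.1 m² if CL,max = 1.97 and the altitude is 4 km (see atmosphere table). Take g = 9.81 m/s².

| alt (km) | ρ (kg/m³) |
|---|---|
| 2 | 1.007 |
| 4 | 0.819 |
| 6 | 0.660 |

At 4 km, from the table: ρ = 0.819 kg/m³.
Weight W = mg = 1320 × 9.81 = 12950 N.
V_stall = √(2W/(ρ·S·CL,max)) = √(2 × 12950 / (0.819 × 19.1 × 1.97))
V_stall = √840.4 = 29 m/s

V_stall = 29 m/s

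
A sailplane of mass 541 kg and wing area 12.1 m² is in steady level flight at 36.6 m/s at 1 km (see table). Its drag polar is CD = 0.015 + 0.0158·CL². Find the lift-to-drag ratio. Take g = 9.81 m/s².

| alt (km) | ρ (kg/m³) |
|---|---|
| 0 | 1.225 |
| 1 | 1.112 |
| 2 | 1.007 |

At 1 km, from the table: ρ = 1.112 kg/m³.
Weight W = mg = 541 × 9.81 = 5307.2 N; in level flight L = W.
q = ½ρv² = ½ × 1.112 × 36.6² = 744.8 Pa.
CL = W/(q·S) = 5307.2 / (744.8 × 12.1) = 0.5889.
CD = 0.015 + 0.0158 × 0.5889² = 0.02048.
L/D = CL/CD = 0.5889 / 0.02048 = 28.8

L/D = 28.8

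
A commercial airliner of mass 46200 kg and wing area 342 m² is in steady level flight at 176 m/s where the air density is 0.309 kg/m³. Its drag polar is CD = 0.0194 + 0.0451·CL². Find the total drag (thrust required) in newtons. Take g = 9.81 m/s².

Weight W = mg = 46200 × 9.81 = 4.5322×10^5 N; in level flight L = W.
q = ½ρv² = ½ × 0.309 × 176² = 4786 Pa.
Required CL = L/(qS) = 4.5322×10^5/(4786·342) = 0.2769.
CD = 0.0194 + 0.0451 × 0.2769² = 0.02286.
D = q·S·CD = 4786 × 342 × 0.02286 = 37410 N

D = 37400 N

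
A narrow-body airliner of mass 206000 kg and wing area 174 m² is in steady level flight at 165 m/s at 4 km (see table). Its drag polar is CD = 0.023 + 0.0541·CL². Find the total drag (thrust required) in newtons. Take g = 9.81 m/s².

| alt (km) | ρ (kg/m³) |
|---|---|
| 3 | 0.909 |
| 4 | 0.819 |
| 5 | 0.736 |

D = 1.59×10^5 N

At 4 km, from the table: ρ = 0.819 kg/m³.
Weight W = mg = 206000 × 9.81 = 2.0209×10^6 N; in level flight L = W.
Dynamic pressure q = 0.5 × 0.819 × 165² = 11150 Pa.
CL = 2W/(ρv²S) = 2×2.0209×10^6/(0.819×165²×174) = 1.042.
CD = 0.023 + 0.0541 × 1.042² = 0.08171.
D = q·S·CD = 11150 × 174 × 0.08171 = 1.585×10^5 N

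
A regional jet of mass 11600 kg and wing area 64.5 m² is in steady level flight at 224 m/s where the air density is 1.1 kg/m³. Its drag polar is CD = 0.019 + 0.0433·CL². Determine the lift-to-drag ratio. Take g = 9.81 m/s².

L/D = 3.33

Weight W = mg = 11600 × 9.81 = 1.138×10^5 N; in level flight L = W.
Dynamic pressure q = 0.5 × 1.1 × 224² = 27600 Pa.
CL = W/(q·S) = 1.138×10^5 / (27600 × 64.5) = 0.06393.
CD = 0.019 + 0.0433 × 0.06393² = 0.01918.
L/D = CL/CD = 0.06393 / 0.01918 = 3.33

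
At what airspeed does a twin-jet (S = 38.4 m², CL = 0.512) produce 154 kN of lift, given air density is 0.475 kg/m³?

v = 182 m/s

L = ½ρv²S·CL ⇒ v = √(2L/(ρ·S·CL))
v = √(2 × 1.54×10^5 / (0.475 × 38.4 × 0.512)) = √32980 = 182 m/s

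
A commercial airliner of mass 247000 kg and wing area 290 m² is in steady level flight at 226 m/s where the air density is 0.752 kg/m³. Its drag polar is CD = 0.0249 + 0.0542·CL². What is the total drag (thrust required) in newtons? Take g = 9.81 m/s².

D = 1.96×10^5 N

Level flight ⇒ L = W = m·g = 247000 × 9.81 = 2.4231×10^6 N.
Dynamic pressure q = 0.5 × 0.752 × 226² = 19200 Pa.
Required CL = L/(qS) = 2.4231×10^6/(19200·290) = 0.4351.
CD = 0.0249 + 0.0542 × 0.4351² = 0.03516.
D = q·S·CD = 19200 × 290 × 0.03516 = 1.958×10^5 N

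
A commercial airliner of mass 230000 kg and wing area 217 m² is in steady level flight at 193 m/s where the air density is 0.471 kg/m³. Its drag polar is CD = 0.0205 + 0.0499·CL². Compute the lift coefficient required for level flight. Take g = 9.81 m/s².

Level flight ⇒ L = W = m·g = 230000 × 9.81 = 2.2563×10^6 N.
Dynamic pressure q = 0.5 × 0.471 × 193² = 8772 Pa.
CL = W/(q·S) = 2.2563×10^6 / (8772 × 217) = 1.185.

CL = 1.19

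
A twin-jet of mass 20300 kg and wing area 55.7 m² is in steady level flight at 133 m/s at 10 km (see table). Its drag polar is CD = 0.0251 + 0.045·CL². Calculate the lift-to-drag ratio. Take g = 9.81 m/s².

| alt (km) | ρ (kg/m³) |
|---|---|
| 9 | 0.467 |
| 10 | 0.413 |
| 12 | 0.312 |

L/D = 14.3

At 10 km, from the table: ρ = 0.413 kg/m³.
Weight W = mg = 20300 × 9.81 = 1.9914×10^5 N; in level flight L = W.
Dynamic pressure q = 0.5 × 0.413 × 133² = 3653 Pa.
CL = 2W/(ρv²S) = 2×1.9914×10^5/(0.413×133²×55.7) = 0.9788.
CD = 0.0251 + 0.045 × 0.9788² = 0.06821.
L/D = CL/CD = 0.9788 / 0.06821 = 14.3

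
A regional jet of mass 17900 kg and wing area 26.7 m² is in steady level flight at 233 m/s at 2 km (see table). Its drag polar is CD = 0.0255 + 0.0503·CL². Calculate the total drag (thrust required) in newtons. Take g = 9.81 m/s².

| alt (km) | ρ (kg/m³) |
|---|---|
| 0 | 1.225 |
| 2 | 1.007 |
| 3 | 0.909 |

At 2 km, from the table: ρ = 1.007 kg/m³.
Weight W = mg = 17900 × 9.81 = 1.756×10^5 N; in level flight L = W.
Dynamic pressure q = 0.5 × 1.007 × 233² = 27330 Pa.
Required CL = L/(qS) = 1.756×10^5/(27330·26.7) = 0.2406.
CD = 0.0255 + 0.0503 × 0.2406² = 0.02841.
D = q·S·CD = 27330 × 26.7 × 0.02841 = 20740 N

D = 20700 N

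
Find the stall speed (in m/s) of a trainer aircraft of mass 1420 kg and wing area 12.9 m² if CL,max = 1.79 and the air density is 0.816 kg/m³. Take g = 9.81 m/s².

At stall, lift equals weight: L = W = m·g = 1420 × 9.81 = 13930 N.
From L = ½ρV²S·CL,max = W: V_stall = √(2W/(ρSCL,max)) = √(2·13930/(0.816·12.9·1.79))
V_stall = √1479 = 38.5 m/s

V_stall = 38.5 m/s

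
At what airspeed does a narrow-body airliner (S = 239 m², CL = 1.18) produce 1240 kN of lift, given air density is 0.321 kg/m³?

v = 166 m/s

L = ½ρv²S·CL ⇒ v = √(2L/(ρ·S·CL))
v = √(2 × 1.24×10^6 / (0.321 × 239 × 1.18)) = √27390 = 166 m/s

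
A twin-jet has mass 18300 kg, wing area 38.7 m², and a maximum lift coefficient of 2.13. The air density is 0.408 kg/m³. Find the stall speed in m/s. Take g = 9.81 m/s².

Stall occurs when L = W at CL,max. W = mg = 18300 × 9.81 = 1.795×10^5 N.
From L = ½ρV²S·CL,max = W: V_stall = √(2W/(ρSCL,max)) = √(2·1.795×10^5/(0.408·38.7·2.13))
V_stall = √10680 = 103 m/s

V_stall = 103 m/s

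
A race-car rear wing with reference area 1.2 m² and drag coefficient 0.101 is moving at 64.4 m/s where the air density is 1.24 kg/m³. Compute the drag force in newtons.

Dynamic pressure q = ½ρv² = ½ × 1.24 × 64.4² = 2571 Pa.
D = q·S·CD = 2571 × 1.2 × 0.101 = 312 N

D = 312 N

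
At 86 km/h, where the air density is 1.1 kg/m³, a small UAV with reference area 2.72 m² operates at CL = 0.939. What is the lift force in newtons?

Convert speed: v = 86 km/h ÷ 3.6 = 23.89 m/s.
Dynamic pressure q = ½ρv² = ½ × 1.1 × 23.89² = 313.9 Pa.
L = q·S·CL = 313.9 × 2.72 × 0.939 = 802 N

L = 802 N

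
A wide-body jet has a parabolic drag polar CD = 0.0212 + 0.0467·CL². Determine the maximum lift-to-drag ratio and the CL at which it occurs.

(L/D)max = 15.9, at CL = 0.674

For CD = CD0 + K·CL², (L/D)max occurs at CL* = √(CD0/K) and equals 1/(2√(K·CD0)).
(L/D)max = 1/(2√(0.0467 × 0.0212)) = 1/(2 × 0.03146) = 15.9
CL* = √(0.0212/0.0467) = 0.674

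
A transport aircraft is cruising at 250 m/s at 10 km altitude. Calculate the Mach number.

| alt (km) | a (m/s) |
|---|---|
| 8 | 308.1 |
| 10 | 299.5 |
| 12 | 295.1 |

At 10 km, from the table: a = 299.5 m/s.
M = v/a = 250 / 299.5 = 0.835

M = 0.835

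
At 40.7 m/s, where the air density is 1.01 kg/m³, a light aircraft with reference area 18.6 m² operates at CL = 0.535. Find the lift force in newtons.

Dynamic pressure q = ½ρv² = ½ × 1.01 × 40.7² = 836.5 Pa.
L = q·S·CL = 836.5 × 18.6 × 0.535 = 8320 N ≈ 8.32 kN

L = 8320 N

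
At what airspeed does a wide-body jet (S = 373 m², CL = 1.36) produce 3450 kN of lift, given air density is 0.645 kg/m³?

L = ½ρv²S·CL ⇒ v = √(2L/(ρ·S·CL))
v = √(2 × 3.45×10^6 / (0.645 × 373 × 1.36)) = √21090 = 145 m/s

v = 145 m/s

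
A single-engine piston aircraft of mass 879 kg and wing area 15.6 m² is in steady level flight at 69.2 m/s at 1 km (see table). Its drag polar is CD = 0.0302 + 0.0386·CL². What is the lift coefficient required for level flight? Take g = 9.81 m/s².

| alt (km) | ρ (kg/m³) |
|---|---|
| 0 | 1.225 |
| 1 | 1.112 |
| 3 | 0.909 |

At 1 km, from the table: ρ = 1.112 kg/m³.
Weight W = mg = 879 × 9.81 = 8623 N; in level flight L = W.
q = ½ρv² = ½ × 1.112 × 69.2² = 2662 Pa.
CL = 2W/(ρv²S) = 2×8623/(1.112×69.2²×15.6) = 0.2076.

CL = 0.208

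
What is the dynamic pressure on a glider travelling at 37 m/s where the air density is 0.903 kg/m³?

q = 618 Pa

q = ½ρv² = ½ × 0.903 × 37² = 618 Pa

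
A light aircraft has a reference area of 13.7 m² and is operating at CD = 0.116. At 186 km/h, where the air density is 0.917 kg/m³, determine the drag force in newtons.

D = 1950 N

Convert speed: v = 186 km/h ÷ 3.6 = 51.67 m/s.
Dynamic pressure q = ½ρv² = ½ × 0.917 × 51.67² = 1224 Pa.
D = q·S·CD = 1224 × 13.7 × 0.116 = 1950 N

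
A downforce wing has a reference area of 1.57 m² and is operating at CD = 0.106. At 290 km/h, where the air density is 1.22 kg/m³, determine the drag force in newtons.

Convert speed: v = 290 km/h ÷ 3.6 = 80.56 m/s.
Dynamic pressure q = ½ρv² = ½ × 1.22 × 80.56² = 3958 Pa.
D = q·S·CD = 3958 × 1.57 × 0.106 = 659 N

D = 659 N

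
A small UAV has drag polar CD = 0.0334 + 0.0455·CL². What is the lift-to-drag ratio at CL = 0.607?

CD = 0.0334 + 0.0455 × 0.607² = 0.05016
L/D = CL/CD = 0.607 / 0.05016 = 12.1

L/D = 12.1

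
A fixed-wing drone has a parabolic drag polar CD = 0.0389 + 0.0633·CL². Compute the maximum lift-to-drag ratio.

For CD = CD0 + K·CL², (L/D)max occurs at CL* = √(CD0/K) and equals 1/(2√(K·CD0)).
(L/D)max = 1/(2√(0.0633 × 0.0389)) = 1/(2 × 0.04962) = 10.1

(L/D)max = 10.1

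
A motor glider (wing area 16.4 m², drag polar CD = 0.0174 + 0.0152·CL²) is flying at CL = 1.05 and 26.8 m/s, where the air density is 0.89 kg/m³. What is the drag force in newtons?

CD = 0.0174 + 0.0152 × 1.05² = 0.03416
D = ½ρv²S·CD = ½ × 0.89 × 26.8² × 16.4 × 0.03416 = 179 N

D = 179 N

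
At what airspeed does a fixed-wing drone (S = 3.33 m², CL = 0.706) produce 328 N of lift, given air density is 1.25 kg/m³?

L = ½ρv²S·CL ⇒ v = √(2L/(ρ·S·CL))
v = √(2 × 328 / (1.25 × 3.33 × 0.706)) = √223.2 = 14.9 m/s

v = 14.9 m/s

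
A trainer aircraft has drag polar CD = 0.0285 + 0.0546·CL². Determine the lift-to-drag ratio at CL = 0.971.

L/D = 12.1

CD = 0.0285 + 0.0546 × 0.971² = 0.07998
L/D = CL/CD = 0.971 / 0.07998 = 12.1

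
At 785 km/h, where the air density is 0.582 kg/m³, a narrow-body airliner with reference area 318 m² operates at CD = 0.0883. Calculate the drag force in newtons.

D = 3.89×10^5 N

Convert speed: v = 785 km/h ÷ 3.6 = 218.1 m/s.
D = ½ρv²S·CD = ½ × 0.582 × 218.1² × 318 × 0.0883 = 3.89×10^5 N ≈ 389 kN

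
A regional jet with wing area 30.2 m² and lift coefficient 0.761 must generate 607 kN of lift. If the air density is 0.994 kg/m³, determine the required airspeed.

L = ½ρv²S·CL ⇒ v = √(2L/(ρ·S·CL))
v = √(2 × 6.07×10^5 / (0.994 × 30.2 × 0.761)) = √53140 = 231 m/s

v = 231 m/s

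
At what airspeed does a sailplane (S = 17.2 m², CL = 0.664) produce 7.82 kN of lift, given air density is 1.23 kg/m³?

L = ½ρv²S·CL ⇒ v = √(2L/(ρ·S·CL))
v = √(2 × 7820 / (1.23 × 17.2 × 0.664)) = √1113 = 33.4 m/s

v = 33.4 m/s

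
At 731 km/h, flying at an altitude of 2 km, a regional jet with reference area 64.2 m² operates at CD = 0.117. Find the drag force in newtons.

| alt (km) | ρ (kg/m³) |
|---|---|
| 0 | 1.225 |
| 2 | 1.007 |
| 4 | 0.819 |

D = 1.56×10^5 N

At 2 km, from the table: ρ = 1.007 kg/m³.
Convert speed: v = 731 km/h ÷ 3.6 = 203.1 m/s.
Dynamic pressure q = ½ρv² = ½ × 1.007 × 203.1² = 20760 Pa.
D = q·S·CD = 20760 × 64.2 × 0.117 = 1.56×10^5 N ≈ 156 kN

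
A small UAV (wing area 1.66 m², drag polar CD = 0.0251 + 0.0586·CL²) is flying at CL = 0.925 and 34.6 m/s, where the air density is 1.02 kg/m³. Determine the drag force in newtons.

CD = 0.0251 + 0.0586 × 0.925² = 0.07524
D = ½ρv²S·CD = ½ × 1.02 × 34.6² × 1.66 × 0.07524 = 76.3 N

D = 76.3 N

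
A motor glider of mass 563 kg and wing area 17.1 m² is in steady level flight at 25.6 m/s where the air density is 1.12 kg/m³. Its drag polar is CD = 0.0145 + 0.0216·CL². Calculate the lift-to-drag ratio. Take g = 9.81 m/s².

Level flight ⇒ L = W = m·g = 563 × 9.81 = 5523 N.
Dynamic pressure q = 0.5 × 1.12 × 25.6² = 367 Pa.
CL = W/(q·S) = 5523 / (367 × 17.1) = 0.8801.
CD = 0.0145 + 0.0216 × 0.8801² = 0.03123.
L/D = CL/CD = 0.8801 / 0.03123 = 28.2

L/D = 28.2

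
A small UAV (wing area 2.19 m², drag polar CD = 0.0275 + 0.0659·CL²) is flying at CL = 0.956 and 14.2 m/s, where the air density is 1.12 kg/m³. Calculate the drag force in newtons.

D = 21.7 N

CD = 0.0275 + 0.0659 × 0.956² = 0.08773
D = ½ρv²S·CD = ½ × 1.12 × 14.2² × 2.19 × 0.08773 = 21.7 N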